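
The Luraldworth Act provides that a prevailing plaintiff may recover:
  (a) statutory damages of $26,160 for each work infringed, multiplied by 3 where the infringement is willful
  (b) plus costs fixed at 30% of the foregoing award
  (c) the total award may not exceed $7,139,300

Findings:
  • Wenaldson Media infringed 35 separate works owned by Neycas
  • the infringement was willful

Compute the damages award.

Award: $3,570,840

Statutory damages: 35 × $26,160 = $915,600
Trebled: 3 × $915,600 = $2,746,800
Costs: 30% of $2,746,800 = $824,040
Award plus costs: $2,746,800 + $824,040 = $3,570,840
Cap at $7,139,300: $3,570,840 is within the cap, no reduction.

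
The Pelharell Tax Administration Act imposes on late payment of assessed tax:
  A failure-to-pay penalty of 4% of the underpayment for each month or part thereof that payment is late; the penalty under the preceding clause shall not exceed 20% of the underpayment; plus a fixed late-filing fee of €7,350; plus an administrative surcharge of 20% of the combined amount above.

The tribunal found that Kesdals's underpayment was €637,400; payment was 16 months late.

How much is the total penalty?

Accrued rate: 4% × 16 = 64%, capped at 20% → 20%
Failure-to-pay penalty: 20% of €637,400 = €127,480
Penalty before surcharge: €127,480 + €7,350 = €134,830
Administrative surcharge: 20% of €134,830 = €26,966
Total penalty: €134,830 + €26,966 = €161,796

Penalty: €161,796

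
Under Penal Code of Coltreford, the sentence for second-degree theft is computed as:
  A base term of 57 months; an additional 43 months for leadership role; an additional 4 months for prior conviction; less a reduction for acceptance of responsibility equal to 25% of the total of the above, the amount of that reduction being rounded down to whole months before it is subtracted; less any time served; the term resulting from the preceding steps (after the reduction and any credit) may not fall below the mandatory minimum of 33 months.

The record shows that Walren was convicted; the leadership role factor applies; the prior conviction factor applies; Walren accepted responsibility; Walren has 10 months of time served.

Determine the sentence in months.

Sentence: 68 months

Leadership role enhancement: +43 months
Prior conviction enhancement: +4 months
Adjusted term: 57 months + 43 months + 4 months = 104 months
Acceptance of responsibility reduction: 25% of 104 months = 26 months (rounded down)
After reduction: 104 − 26 = 78 months
Less time served: 78 months − 10 months = 68 months
Minimum 33 months: 68 months meets the minimum, no increase.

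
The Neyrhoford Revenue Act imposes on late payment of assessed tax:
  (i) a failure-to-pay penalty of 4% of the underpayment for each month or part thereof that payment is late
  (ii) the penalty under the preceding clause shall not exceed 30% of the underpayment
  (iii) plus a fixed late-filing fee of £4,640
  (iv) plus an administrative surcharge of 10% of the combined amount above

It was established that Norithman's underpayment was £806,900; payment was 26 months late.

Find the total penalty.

£271,381

Accrued rate: 4% × 26 = 104%, capped at 30% → 30%
Failure-to-pay penalty: 30% of £806,900 = £242,070
Penalty before surcharge: £242,070 + £4,640 = £246,710
Administrative surcharge: 10% of £246,710 = £24,671
Total penalty: £246,710 + £24,671 = £271,381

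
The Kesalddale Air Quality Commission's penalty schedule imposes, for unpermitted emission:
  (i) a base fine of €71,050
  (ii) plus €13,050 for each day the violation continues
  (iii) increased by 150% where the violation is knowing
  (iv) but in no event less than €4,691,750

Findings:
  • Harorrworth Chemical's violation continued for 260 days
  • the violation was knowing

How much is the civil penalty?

Per-day component: 260 × €13,050 = €3,393,000
Base plus per-day: €71,050 + €3,393,000 = €3,464,050
Enhancement: 150% of €3,464,050 = €5,196,075
Enhanced fine: €3,464,050 + €5,196,075 = €8,660,125
Minimum €4,691,750: €8,660,125 meets the minimum, no increase.

€8,660,125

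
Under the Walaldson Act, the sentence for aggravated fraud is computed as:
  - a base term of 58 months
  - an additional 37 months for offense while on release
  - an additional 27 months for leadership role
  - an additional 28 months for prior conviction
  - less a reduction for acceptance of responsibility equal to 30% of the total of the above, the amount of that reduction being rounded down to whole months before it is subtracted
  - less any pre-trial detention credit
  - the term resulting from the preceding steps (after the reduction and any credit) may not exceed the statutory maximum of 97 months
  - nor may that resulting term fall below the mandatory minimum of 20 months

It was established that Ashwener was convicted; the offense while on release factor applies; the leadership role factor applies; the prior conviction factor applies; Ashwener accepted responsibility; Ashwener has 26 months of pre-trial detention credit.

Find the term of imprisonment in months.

Offense while on release enhancement: +37 months
Leadership role enhancement: +27 months
Prior conviction enhancement: +28 months
Adjusted term: 58 months + 37 months + 27 months + 28 months = 150 months
Acceptance of responsibility reduction: 30% of 150 months = 45 months (rounded down)
After reduction: 150 − 45 = 105 months
Less pre-trial detention credit: 105 months − 26 months = 79 months
Cap at 97 months: 79 months is within the cap, no reduction.
Minimum 20 months: 79 months meets the minimum, no increase.

79 months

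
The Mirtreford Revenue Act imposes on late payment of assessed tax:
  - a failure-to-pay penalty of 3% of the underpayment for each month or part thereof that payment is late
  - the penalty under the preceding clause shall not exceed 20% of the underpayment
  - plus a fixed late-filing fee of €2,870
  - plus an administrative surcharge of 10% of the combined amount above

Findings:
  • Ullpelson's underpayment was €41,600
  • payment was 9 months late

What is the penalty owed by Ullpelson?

Accrued rate: 3% × 9 = 27%, capped at 20% → 20%
Failure-to-pay penalty: 20% of €41,600 = €8,320
Penalty before surcharge: €8,320 + €2,870 = €11,190
Administrative surcharge: 10% of €11,190 = €1,119
Total penalty: €11,190 + €1,119 = €12,309

€12,309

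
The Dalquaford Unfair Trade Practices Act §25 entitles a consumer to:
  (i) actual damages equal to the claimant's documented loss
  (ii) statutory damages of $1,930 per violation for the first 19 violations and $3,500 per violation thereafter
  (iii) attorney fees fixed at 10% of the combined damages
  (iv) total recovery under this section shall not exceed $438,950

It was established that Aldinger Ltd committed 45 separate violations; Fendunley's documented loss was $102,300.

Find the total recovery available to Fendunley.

First 19 violations: 19 × $1,930 = $36,670
Remaining violations: (45 − 19) × $3,500 = $91,000
Statutory damages: $36,670 + $91,000 = $127,670
Combined damages: $102,300 + $127,670 = $229,970
Attorney fees: 10% of $229,970 = $22,997
Total before cap: $229,970 + $22,997 = $252,967
Cap at $438,950: $252,967 is within the cap, no reduction.

Total recovery: $252,967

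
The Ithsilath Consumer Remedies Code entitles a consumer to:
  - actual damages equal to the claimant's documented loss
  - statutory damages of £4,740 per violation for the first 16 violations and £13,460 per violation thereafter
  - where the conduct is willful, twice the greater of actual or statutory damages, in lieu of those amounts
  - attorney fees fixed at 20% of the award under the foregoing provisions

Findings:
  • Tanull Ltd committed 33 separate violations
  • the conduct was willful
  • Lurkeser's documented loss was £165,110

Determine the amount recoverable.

First 16 violations: 16 × £4,740 = £75,840
Remaining violations: (33 − 16) × £13,460 = £228,820
Statutory damages: £75,840 + £228,820 = £304,660
Greater of actual damages (£165,110) or statutory damages (£304,660): £304,660
Doubled: 2 × £304,660 = £609,320
Attorney fees: 20% of £609,320 = £121,864
Total recovery: £609,320 + £121,864 = £731,184

£731,184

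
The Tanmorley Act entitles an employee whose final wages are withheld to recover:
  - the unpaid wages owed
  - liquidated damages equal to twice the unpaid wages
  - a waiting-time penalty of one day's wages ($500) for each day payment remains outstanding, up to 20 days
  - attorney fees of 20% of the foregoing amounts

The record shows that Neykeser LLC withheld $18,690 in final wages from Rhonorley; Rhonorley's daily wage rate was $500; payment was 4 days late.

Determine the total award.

$69,684

Doubled: 2 × $18,690 = $37,380
Penalty days: min(4, 20) = 4
Waiting-time penalty: 4 × $500 = $2,000
Subtotal: $18,690 + $37,380 + $2,000 = $58,070
Attorney fees: 20% of $58,070 = $11,614
Total award: $58,070 + $11,614 = $69,684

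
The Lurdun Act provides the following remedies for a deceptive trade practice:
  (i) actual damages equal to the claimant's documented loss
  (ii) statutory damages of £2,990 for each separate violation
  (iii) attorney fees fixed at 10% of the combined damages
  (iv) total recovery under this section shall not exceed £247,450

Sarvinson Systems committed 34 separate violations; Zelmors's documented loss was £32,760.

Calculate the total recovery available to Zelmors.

£147,862

Statutory damages: 34 × £2,990 = £101,660
Combined damages: £32,760 + £101,660 = £134,420
Attorney fees: 10% of £134,420 = £13,442
Total before cap: £134,420 + £13,442 = £147,862
Cap at £247,450: £147,862 is within the cap, no reduction.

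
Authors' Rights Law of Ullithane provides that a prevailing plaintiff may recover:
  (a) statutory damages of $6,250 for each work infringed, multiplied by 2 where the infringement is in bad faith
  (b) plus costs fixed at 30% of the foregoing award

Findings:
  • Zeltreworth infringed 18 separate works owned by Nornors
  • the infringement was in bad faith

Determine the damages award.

Award: $292,500

Statutory damages: 18 × $6,250 = $112,500
Doubled: 2 × $112,500 = $225,000
Costs: 30% of $225,000 = $67,500
Award plus costs: $225,000 + $67,500 = $292,500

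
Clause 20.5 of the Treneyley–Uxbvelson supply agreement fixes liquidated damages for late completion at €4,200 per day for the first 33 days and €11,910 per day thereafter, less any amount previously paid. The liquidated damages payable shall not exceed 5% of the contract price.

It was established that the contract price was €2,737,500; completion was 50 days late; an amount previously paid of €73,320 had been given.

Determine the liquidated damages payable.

€136,875

First 33 days: 33 × €4,200 = €138,600
Remaining days: (50 − 33) × €11,910 = €202,470
Accrued per-day damages: €138,600 + €202,470 = €341,070
Less amount previously paid: €341,070 − €73,320 = €267,750
Cap: 5% of €2,737,500 = €136,875
Cap at €136,875: €267,750 exceeds the cap → €136,875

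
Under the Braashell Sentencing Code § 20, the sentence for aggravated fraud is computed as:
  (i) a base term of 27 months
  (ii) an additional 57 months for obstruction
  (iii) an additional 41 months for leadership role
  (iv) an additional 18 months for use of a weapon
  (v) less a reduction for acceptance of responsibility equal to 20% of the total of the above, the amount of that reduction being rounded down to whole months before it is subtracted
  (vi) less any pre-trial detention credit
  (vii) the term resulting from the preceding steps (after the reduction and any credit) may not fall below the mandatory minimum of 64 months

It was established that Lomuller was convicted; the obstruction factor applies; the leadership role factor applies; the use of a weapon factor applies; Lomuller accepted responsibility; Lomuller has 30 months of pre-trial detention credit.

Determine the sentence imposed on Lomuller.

85 months

Obstruction enhancement: +57 months
Leadership role enhancement: +41 months
Use of a weapon enhancement: +18 months
Adjusted term: 27 months + 57 months + 41 months + 18 months = 143 months
Acceptance of responsibility reduction: 20% of 143 months = 28 months (rounded down)
After reduction: 143 − 28 = 115 months
Less pre-trial detention credit: 115 months − 30 months = 85 months
Minimum 64 months: 85 months meets the minimum, no increase.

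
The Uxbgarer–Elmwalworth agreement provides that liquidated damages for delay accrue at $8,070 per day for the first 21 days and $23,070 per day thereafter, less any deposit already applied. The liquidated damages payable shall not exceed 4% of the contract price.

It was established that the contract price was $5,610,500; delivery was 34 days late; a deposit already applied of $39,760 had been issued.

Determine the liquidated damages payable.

Liquidated damages: $224,420

First 21 days: 21 × $8,070 = $169,470
Remaining days: (34 − 21) × $23,070 = $299,910
Accrued per-day damages: $169,470 + $299,910 = $469,380
Less deposit already applied: $469,380 − $39,760 = $429,620
Cap: 4% of $5,610,500 = $224,420
Cap at $224,420: $429,620 exceeds the cap → $224,420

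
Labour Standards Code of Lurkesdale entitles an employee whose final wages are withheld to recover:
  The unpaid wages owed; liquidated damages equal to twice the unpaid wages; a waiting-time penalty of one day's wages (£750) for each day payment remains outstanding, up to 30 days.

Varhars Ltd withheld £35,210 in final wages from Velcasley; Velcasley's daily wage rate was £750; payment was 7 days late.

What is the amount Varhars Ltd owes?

Doubled: 2 × £35,210 = £70,420
Penalty days: min(7, 30) = 7
Waiting-time penalty: 7 × £750 = £5,250
Total award: £35,210 + £70,420 + £5,250 = £110,880

£110,880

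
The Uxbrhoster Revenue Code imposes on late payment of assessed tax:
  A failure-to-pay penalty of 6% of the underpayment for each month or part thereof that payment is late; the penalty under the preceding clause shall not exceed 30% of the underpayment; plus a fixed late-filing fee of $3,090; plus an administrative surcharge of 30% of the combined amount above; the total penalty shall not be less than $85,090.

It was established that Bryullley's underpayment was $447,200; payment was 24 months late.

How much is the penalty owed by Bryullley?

Accrued rate: 6% × 24 = 144%, capped at 30% → 30%
Failure-to-pay penalty: 30% of $447,200 = $134,160
Penalty before surcharge: $134,160 + $3,090 = $137,250
Administrative surcharge: 30% of $137,250 = $41,175
Total penalty: $137,250 + $41,175 = $178,425
Minimum $85,090: $178,425 meets the minimum, no increase.

Penalty: $178,425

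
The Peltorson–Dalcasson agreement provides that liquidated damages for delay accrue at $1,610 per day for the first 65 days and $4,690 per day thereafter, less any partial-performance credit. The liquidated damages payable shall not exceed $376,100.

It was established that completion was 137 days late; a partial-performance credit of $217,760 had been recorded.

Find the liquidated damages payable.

First 65 days: 65 × $1,610 = $104,650
Remaining days: (137 − 65) × $4,690 = $337,680
Accrued per-day damages: $104,650 + $337,680 = $442,330
Less partial-performance credit: $442,330 − $217,760 = $224,570
Cap at $376,100: $224,570 is within the cap, no reduction.

$224,570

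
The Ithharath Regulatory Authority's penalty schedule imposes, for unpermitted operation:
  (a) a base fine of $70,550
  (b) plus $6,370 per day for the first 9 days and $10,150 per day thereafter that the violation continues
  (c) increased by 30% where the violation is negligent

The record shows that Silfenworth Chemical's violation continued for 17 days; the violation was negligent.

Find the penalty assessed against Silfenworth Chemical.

$271,804

First 9 days: 9 × $6,370 = $57,330
Remaining days: (17 − 9) × $10,150 = $81,200
Per-day component: $57,330 + $81,200 = $138,530
Base plus per-day: $70,550 + $138,530 = $209,080
Enhancement: 30% of $209,080 = $62,724
Enhanced fine: $209,080 + $62,724 = $271,804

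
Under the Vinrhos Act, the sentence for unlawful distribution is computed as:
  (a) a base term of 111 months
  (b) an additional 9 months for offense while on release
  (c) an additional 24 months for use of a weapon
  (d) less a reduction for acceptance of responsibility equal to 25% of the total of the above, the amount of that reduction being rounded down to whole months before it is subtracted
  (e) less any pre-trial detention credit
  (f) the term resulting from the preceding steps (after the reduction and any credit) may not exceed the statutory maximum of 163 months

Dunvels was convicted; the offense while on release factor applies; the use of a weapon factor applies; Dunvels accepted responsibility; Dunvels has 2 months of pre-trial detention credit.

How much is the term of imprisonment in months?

106 months

Offense while on release enhancement: +9 months
Use of a weapon enhancement: +24 months
Adjusted term: 111 months + 9 months + 24 months = 144 months
Acceptance of responsibility reduction: 25% of 144 months = 36 months (rounded down)
After reduction: 144 − 36 = 108 months
Less pre-trial detention credit: 108 months − 2 months = 106 months
Cap at 163 months: 106 months is within the cap, no reduction.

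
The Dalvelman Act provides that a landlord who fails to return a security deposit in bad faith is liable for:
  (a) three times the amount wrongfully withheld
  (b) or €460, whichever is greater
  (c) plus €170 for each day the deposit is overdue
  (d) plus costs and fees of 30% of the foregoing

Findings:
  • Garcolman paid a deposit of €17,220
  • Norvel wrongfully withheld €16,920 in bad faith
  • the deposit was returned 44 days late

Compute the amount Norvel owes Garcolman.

Trebled: 3 × €16,920 = €50,760
Minimum €460: €50,760 meets the minimum, no increase.
Late-return penalty: 44 × €170 = €7,480
Damages plus late penalty: €50,760 + €7,480 = €58,240
Costs and fees: 30% of €58,240 = €17,472
Total recovery: €58,240 + €17,472 = €75,712

€75,712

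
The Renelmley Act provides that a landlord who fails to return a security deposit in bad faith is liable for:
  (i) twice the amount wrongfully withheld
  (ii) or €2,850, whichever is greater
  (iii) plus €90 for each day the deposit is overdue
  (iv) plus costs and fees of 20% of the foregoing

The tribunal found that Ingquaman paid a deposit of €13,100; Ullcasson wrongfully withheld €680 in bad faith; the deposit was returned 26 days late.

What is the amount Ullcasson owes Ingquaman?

Doubled: 2 × €680 = €1,360
Minimum €2,850: €1,360 is below the minimum → €2,850
Late-return penalty: 26 × €90 = €2,340
Damages plus late penalty: €2,850 + €2,340 = €5,190
Costs and fees: 20% of €5,190 = €1,038
Total recovery: €5,190 + €1,038 = €6,228

€6,228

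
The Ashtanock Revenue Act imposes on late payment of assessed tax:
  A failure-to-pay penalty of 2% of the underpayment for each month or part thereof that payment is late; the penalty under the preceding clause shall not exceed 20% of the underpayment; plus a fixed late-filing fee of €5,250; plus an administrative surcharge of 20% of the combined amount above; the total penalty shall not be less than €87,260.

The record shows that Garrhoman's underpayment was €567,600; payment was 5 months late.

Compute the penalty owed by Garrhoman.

€87,260

Accrued rate: 2% × 5 = 10%, capped at 20% → 10%
Failure-to-pay penalty: 10% of €567,600 = €56,760
Penalty before surcharge: €56,760 + €5,250 = €62,010
Administrative surcharge: 20% of €62,010 = €12,402
Total penalty: €62,010 + €12,402 = €74,412
Minimum €87,260: €74,412 is below the minimum → €87,260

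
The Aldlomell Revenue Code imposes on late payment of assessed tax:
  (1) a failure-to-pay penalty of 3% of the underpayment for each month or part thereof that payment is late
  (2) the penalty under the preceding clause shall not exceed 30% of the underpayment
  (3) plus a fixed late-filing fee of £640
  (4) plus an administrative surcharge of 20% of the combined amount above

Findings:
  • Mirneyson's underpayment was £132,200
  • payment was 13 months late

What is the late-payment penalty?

£48,360

Accrued rate: 3% × 13 = 39%, capped at 30% → 30%
Failure-to-pay penalty: 30% of £132,200 = £39,660
Penalty before surcharge: £39,660 + £640 = £40,300
Administrative surcharge: 20% of £40,300 = £8,060
Total penalty: £40,300 + £8,060 = £48,360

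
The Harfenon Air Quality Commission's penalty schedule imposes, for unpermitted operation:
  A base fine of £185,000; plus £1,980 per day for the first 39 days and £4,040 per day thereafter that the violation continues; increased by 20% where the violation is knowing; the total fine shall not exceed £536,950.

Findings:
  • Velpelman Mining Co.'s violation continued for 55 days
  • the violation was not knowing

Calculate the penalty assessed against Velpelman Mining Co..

£326,860

First 39 days: 39 × £1,980 = £77,220
Remaining days: (55 − 39) × £4,040 = £64,640
Per-day component: £77,220 + £64,640 = £141,860
Base plus per-day: £185,000 + £141,860 = £326,860
The violation was not knowing: no 20% increase.
Cap at £536,950: £326,860 is within the cap, no reduction.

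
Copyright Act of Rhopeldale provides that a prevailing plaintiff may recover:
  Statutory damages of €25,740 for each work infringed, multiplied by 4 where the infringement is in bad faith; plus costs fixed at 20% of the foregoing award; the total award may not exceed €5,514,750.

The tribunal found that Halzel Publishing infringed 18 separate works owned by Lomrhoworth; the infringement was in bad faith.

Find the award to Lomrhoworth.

€2,223,936

Statutory damages: 18 × €25,740 = €463,320
Multiplied by 4: 4 × €463,320 = €1,853,280
Costs: 20% of €1,853,280 = €370,656
Award plus costs: €1,853,280 + €370,656 = €2,223,936
Cap at €5,514,750: €2,223,936 is within the cap, no reduction.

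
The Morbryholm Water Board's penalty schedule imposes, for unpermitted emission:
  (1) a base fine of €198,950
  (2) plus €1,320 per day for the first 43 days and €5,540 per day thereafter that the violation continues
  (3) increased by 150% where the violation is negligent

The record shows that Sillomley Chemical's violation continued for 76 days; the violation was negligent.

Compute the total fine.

First 43 days: 43 × €1,320 = €56,760
Remaining days: (76 − 43) × €5,540 = €182,820
Per-day component: €56,760 + €182,820 = €239,580
Base plus per-day: €198,950 + €239,580 = €438,530
Enhancement: 150% of €438,530 = €657,795
Enhanced fine: €438,530 + €657,795 = €1,096,325

Civil penalty: €1,096,325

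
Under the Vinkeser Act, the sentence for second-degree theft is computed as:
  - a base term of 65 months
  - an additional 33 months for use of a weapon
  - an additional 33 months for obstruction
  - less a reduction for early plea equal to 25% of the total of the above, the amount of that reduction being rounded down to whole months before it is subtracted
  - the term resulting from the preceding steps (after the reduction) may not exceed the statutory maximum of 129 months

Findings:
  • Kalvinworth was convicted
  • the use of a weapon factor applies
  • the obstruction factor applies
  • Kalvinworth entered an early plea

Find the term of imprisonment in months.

Use of a weapon enhancement: +33 months
Obstruction enhancement: +33 months
Adjusted term: 65 months + 33 months + 33 months = 131 months
Early plea reduction: 25% of 131 months = 32 months (rounded down)
After reduction: 131 − 32 = 99 months
Cap at 129 months: 99 months is within the cap, no reduction.

99 months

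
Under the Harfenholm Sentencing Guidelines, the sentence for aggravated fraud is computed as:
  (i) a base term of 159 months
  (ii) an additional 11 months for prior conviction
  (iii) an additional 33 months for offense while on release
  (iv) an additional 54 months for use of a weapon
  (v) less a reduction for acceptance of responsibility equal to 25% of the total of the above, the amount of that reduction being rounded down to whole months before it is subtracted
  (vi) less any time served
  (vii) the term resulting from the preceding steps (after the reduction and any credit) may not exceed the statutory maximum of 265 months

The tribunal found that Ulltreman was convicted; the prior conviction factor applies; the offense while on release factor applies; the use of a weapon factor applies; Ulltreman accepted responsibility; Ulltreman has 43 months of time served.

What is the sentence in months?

150 months

Prior conviction enhancement: +11 months
Offense while on release enhancement: +33 months
Use of a weapon enhancement: +54 months
Adjusted term: 159 months + 11 months + 33 months + 54 months = 257 months
Acceptance of responsibility reduction: 25% of 257 months = 64 months (rounded down)
After reduction: 257 − 64 = 193 months
Less time served: 193 months − 43 months = 150 months
Cap at 265 months: 150 months is within the cap, no reduction.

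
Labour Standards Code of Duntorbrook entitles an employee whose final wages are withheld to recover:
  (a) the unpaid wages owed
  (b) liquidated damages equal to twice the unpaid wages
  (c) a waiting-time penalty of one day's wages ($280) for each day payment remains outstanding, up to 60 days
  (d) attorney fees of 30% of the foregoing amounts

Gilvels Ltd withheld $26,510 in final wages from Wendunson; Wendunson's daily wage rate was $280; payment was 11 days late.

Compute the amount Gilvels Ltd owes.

$107,393

Doubled: 2 × $26,510 = $53,020
Penalty days: min(11, 60) = 11
Waiting-time penalty: 11 × $280 = $3,080
Subtotal: $26,510 + $53,020 + $3,080 = $82,610
Attorney fees: 30% of $82,610 = $24,783
Total award: $82,610 + $24,783 = $107,393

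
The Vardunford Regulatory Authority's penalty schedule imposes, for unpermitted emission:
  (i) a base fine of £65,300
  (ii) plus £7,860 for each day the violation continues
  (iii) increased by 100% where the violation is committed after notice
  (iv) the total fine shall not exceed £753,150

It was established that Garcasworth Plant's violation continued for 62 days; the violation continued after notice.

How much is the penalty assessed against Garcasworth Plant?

£753,150

Per-day component: 62 × £7,860 = £487,320
Base plus per-day: £65,300 + £487,320 = £552,620
Enhancement: 100% of £552,620 = £552,620
Enhanced fine: £552,620 + £552,620 = £1,105,240
Cap at £753,150: £1,105,240 exceeds the cap → £753,150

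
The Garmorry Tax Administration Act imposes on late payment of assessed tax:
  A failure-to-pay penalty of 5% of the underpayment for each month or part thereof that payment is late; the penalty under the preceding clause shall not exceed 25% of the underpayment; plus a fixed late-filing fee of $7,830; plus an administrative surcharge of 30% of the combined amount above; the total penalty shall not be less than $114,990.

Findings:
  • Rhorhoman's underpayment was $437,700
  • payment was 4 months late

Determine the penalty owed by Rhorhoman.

Accrued rate: 5% × 4 = 20%, capped at 25% → 20%
Failure-to-pay penalty: 20% of $437,700 = $87,540
Penalty before surcharge: $87,540 + $7,830 = $95,370
Administrative surcharge: 30% of $95,370 = $28,611
Total penalty: $95,370 + $28,611 = $123,981
Minimum $114,990: $123,981 meets the minimum, no increase.

$123,981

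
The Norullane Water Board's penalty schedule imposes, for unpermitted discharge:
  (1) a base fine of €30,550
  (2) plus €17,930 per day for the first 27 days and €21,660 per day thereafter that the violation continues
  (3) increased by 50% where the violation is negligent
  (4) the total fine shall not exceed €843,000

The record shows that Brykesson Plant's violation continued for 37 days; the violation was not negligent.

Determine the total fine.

First 27 days: 27 × €17,930 = €484,110
Remaining days: (37 − 27) × €21,660 = €216,600
Per-day component: €484,110 + €216,600 = €700,710
Base plus per-day: €30,550 + €700,710 = €731,260
The violation was not negligent: no 50% increase.
Cap at €843,000: €731,260 is within the cap, no reduction.

€731,260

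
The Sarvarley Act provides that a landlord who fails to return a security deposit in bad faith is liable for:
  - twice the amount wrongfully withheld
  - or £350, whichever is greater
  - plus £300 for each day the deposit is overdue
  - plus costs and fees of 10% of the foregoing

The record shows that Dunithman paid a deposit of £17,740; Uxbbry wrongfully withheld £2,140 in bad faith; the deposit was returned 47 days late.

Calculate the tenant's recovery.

Doubled: 2 × £2,140 = £4,280
Minimum £350: £4,280 meets the minimum, no increase.
Late-return penalty: 47 × £300 = £14,100
Damages plus late penalty: £4,280 + £14,100 = £18,380
Costs and fees: 10% of £18,380 = £1,838
Total recovery: £18,380 + £1,838 = £20,218

£20,218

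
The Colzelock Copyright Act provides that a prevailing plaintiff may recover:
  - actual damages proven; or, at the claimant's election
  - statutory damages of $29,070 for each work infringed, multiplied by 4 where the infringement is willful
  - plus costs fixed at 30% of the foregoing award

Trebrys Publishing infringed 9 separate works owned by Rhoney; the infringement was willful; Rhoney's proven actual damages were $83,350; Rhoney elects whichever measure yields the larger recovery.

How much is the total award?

$1,360,476

Statutory damages: 9 × $29,070 = $261,630
Multiplied by 4: 4 × $261,630 = $1,046,520
Greater of actual damages ($83,350) or enhanced statutory damages ($1,046,520): $1,046,520
Costs: 30% of $1,046,520 = $313,956
Award plus costs: $1,046,520 + $313,956 = $1,360,476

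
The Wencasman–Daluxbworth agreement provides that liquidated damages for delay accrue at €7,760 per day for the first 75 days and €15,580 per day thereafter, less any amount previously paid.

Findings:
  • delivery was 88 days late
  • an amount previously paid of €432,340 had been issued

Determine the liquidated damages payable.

First 75 days: 75 × €7,760 = €582,000
Remaining days: (88 − 75) × €15,580 = €202,540
Accrued per-day damages: €582,000 + €202,540 = €784,540
Less amount previously paid: €784,540 − €432,340 = €352,200

Liquidated damages: €352,200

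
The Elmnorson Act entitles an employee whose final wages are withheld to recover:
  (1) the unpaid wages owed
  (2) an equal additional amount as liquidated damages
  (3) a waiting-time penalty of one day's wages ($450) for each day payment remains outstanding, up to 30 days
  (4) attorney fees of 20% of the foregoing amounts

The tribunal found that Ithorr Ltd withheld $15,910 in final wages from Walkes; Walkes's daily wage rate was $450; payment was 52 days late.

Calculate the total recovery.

$54,384

Liquidated damages (equal amount): $15,910
Penalty days: min(52, 30) = 30
Waiting-time penalty: 30 × $450 = $13,500
Subtotal: $15,910 + $15,910 + $13,500 = $45,320
Attorney fees: 20% of $45,320 = $9,064
Total award: $45,320 + $9,064 = $54,384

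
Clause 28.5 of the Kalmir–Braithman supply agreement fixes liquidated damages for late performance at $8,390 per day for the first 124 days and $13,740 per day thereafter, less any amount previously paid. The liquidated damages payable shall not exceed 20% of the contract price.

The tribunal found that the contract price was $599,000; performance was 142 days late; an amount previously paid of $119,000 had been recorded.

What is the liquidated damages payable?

$119,800

First 124 days: 124 × $8,390 = $1,040,360
Remaining days: (142 − 124) × $13,740 = $247,320
Accrued per-day damages: $1,040,360 + $247,320 = $1,287,680
Less amount previously paid: $1,287,680 − $119,000 = $1,168,680
Cap: 20% of $599,000 = $119,800
Cap at $119,800: $1,168,680 exceeds the cap → $119,800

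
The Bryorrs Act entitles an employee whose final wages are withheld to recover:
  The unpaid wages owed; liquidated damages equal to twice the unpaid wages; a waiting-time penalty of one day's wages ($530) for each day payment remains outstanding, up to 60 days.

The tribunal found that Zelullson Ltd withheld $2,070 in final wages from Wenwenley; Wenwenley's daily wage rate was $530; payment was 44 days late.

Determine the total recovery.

Doubled: 2 × $2,070 = $4,140
Penalty days: min(44, 60) = 44
Waiting-time penalty: 44 × $530 = $23,320
Total award: $2,070 + $4,140 + $23,320 = $29,530

$29,530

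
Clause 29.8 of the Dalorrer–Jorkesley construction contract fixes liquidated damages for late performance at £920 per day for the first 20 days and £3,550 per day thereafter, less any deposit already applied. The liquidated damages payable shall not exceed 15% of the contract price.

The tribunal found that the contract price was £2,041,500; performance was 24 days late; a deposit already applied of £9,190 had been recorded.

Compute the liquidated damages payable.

Liquidated damages: £23,410

First 20 days: 20 × £920 = £18,400
Remaining days: (24 − 20) × £3,550 = £14,200
Accrued per-day damages: £18,400 + £14,200 = £32,600
Less deposit already applied: £32,600 − £9,190 = £23,410
Cap: 15% of £2,041,500 = £306,225
Cap at £306,225: £23,410 is within the cap, no reduction.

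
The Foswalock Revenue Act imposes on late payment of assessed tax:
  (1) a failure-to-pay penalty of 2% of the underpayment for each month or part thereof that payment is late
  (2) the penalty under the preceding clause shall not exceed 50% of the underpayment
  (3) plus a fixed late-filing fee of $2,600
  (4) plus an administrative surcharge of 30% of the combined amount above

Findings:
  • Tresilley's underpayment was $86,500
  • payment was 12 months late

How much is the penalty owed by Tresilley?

$30,368

Accrued rate: 2% × 12 = 24%, capped at 50% → 24%
Failure-to-pay penalty: 24% of $86,500 = $20,760
Penalty before surcharge: $20,760 + $2,600 = $23,360
Administrative surcharge: 30% of $23,360 = $7,008
Total penalty: $23,360 + $7,008 = $30,368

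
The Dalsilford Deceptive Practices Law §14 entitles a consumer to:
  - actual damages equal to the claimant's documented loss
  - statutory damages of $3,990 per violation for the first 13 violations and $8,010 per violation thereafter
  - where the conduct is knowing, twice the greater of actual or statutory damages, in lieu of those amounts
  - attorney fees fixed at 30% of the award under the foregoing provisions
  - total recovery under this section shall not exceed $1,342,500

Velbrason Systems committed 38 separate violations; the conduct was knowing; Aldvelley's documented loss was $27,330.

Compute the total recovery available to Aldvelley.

$655,512

First 13 violations: 13 × $3,990 = $51,870
Remaining violations: (38 − 13) × $8,010 = $200,250
Statutory damages: $51,870 + $200,250 = $252,120
Greater of actual damages ($27,330) or statutory damages ($252,120): $252,120
Doubled: 2 × $252,120 = $504,240
Attorney fees: 30% of $504,240 = $151,272
Total before cap: $504,240 + $151,272 = $655,512
Cap at $1,342,500: $655,512 is within the cap, no reduction.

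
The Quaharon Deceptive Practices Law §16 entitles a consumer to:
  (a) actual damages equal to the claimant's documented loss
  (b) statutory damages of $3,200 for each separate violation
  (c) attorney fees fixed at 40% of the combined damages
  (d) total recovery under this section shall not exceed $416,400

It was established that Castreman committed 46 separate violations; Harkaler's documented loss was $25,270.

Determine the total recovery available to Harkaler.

Statutory damages: 46 × $3,200 = $147,200
Combined damages: $25,270 + $147,200 = $172,470
Attorney fees: 40% of $172,470 = $68,988
Total before cap: $172,470 + $68,988 = $241,458
Cap at $416,400: $241,458 is within the cap, no reduction.

$241,458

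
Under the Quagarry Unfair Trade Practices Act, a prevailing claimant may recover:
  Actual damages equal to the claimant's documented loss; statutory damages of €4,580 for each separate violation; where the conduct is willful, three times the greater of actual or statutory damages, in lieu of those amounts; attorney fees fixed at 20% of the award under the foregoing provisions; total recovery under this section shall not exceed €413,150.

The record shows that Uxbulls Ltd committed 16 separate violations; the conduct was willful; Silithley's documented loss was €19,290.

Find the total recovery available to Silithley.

Statutory damages: 16 × €4,580 = €73,280
Greater of actual damages (€19,290) or statutory damages (€73,280): €73,280
Trebled: 3 × €73,280 = €219,840
Attorney fees: 20% of €219,840 = €43,968
Total before cap: €219,840 + €43,968 = €263,808
Cap at €413,150: €263,808 is within the cap, no reduction.

€263,808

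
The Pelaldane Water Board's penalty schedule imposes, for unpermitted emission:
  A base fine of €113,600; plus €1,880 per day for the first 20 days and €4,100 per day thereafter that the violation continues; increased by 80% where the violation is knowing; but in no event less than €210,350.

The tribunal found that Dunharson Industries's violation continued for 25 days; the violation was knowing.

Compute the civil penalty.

First 20 days: 20 × €1,880 = €37,600
Remaining days: (25 − 20) × €4,100 = €20,500
Per-day component: €37,600 + €20,500 = €58,100
Base plus per-day: €113,600 + €58,100 = €171,700
Enhancement: 80% of €171,700 = €137,360
Enhanced fine: €171,700 + €137,360 = €309,060
Minimum €210,350: €309,060 meets the minimum, no increase.

€309,060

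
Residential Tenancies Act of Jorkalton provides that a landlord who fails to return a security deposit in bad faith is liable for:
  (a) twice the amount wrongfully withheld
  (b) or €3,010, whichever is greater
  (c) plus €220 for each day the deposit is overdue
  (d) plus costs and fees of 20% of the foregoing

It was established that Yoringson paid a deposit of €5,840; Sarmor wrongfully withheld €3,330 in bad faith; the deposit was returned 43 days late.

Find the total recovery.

€19,344

Doubled: 2 × €3,330 = €6,660
Minimum €3,010: €6,660 meets the minimum, no increase.
Late-return penalty: 43 × €220 = €9,460
Damages plus late penalty: €6,660 + €9,460 = €16,120
Costs and fees: 20% of €16,120 = €3,224
Total recovery: €16,120 + €3,224 = €19,344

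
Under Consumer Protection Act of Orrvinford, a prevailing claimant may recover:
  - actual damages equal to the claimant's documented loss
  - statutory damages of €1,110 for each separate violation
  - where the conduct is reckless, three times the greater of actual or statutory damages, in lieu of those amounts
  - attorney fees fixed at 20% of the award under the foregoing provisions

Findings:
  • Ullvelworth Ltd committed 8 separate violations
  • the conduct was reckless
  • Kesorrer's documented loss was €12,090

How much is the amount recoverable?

Statutory damages: 8 × €1,110 = €8,880
Greater of actual damages (€12,090) or statutory damages (€8,880): €12,090
Trebled: 3 × €12,090 = €36,270
Attorney fees: 20% of €36,270 = €7,254
Total recovery: €36,270 + €7,254 = €43,524

€43,524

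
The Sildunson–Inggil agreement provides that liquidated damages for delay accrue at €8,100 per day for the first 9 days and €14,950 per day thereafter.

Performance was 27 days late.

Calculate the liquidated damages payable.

First 9 days: 9 × €8,100 = €72,900
Remaining days: (27 − 9) × €14,950 = €269,100
Accrued per-day damages: €72,900 + €269,100 = €342,000

€342,000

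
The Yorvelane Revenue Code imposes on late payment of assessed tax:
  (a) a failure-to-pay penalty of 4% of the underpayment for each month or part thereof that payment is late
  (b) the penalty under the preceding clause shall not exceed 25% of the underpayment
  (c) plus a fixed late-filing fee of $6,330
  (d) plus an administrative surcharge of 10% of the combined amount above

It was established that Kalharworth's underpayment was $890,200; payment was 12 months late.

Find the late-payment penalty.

Accrued rate: 4% × 12 = 48%, capped at 25% → 25%
Failure-to-pay penalty: 25% of $890,200 = $222,550
Penalty before surcharge: $222,550 + $6,330 = $228,880
Administrative surcharge: 10% of $228,880 = $22,888
Total penalty: $228,880 + $22,888 = $251,768

$251,768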